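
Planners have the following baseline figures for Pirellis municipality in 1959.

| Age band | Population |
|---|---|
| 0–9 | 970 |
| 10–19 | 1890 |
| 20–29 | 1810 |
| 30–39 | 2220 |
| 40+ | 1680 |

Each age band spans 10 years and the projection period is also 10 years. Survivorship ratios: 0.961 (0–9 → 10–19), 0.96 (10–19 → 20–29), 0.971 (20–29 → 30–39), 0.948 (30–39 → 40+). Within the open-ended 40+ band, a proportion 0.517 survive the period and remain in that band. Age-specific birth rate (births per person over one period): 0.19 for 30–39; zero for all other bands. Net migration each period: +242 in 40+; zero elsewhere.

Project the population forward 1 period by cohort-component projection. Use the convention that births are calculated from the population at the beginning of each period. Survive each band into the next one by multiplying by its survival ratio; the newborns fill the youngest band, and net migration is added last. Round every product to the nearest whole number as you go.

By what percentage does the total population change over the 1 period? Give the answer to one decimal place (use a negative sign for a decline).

— Period 1 —
Births: 2220 * 0.19 = 422
10–19: 970 * 0.961 = 932
20–29: 1890 * 0.96 = 1814
30–39: 1810 * 0.971 = 1758
40+: 2220 * 0.948 + 1680 * 0.517 = 2105 + 869 = 2974
Net migration: 40+ + 242 → 3216
Population now: 0–9=422, 10–19=932, 20–29=1814, 30–39=1758, 40+=3216
Total: 8570 → 8142; change = -428; percentage change = -5.0%

-5.0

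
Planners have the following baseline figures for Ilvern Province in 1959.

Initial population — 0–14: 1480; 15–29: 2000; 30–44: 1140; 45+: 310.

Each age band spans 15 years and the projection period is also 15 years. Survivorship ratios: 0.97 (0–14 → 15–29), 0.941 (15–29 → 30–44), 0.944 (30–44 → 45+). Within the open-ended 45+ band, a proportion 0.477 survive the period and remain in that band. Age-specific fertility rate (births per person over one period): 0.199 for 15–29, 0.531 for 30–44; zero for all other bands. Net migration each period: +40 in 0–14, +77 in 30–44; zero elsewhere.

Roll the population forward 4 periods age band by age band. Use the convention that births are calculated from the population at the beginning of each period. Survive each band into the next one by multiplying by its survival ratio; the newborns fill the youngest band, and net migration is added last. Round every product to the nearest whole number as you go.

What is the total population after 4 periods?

5311

— Period 1 —
Births: 2000 * 0.199 = 398 ; 1140 * 0.531 = 605 — total 1003
15–29: 1480 * 0.97 = 1436
30–44: 2000 * 0.941 = 1882
45+: 1140 * 0.944 + 310 * 0.477 = 1076 + 148 = 1224
Net migration: 0–14 + 40 → 1043; 30–44 + 77 → 1959
Giving 1043 / 1436 / 1959 / 1224.
— Period 2 —
Births: 1436 * 0.199 = 286 ; 1959 * 0.531 = 1040 — total 1326
15–29: 1043 * 0.97 = 1012
30–44: 1436 * 0.941 = 1351
45+: 1959 * 0.944 + 1224 * 0.477 = 1849 + 584 = 2433
Net migration: 0–14 + 40 → 1366; 30–44 + 77 → 1428
Giving 1366 / 1012 / 1428 / 2433.
— Period 3 —
Births: 1012 * 0.199 = 201 ; 1428 * 0.531 = 758 — total 959
15–29: 1366 * 0.97 = 1325
30–44: 1012 * 0.941 = 952
45+: 1428 * 0.944 + 2433 * 0.477 = 1348 + 1161 = 2509
Net migration: 0–14 + 40 → 999; 30–44 + 77 → 1029
Giving 999 / 1325 / 1029 / 2509.
— Period 4 —
Births: 1325 * 0.199 = 264 ; 1029 * 0.531 = 546 — total 810
15–29: 999 * 0.97 = 969
30–44: 1325 * 0.941 = 1247
45+: 1029 * 0.944 + 2509 * 0.477 = 971 + 1197 = 2168
Net migration: 0–14 + 40 → 850; 30–44 + 77 → 1324
Giving 850 / 969 / 1324 / 2168.
Total after period 4: 850 + 969 + 1324 + 2168 = 5311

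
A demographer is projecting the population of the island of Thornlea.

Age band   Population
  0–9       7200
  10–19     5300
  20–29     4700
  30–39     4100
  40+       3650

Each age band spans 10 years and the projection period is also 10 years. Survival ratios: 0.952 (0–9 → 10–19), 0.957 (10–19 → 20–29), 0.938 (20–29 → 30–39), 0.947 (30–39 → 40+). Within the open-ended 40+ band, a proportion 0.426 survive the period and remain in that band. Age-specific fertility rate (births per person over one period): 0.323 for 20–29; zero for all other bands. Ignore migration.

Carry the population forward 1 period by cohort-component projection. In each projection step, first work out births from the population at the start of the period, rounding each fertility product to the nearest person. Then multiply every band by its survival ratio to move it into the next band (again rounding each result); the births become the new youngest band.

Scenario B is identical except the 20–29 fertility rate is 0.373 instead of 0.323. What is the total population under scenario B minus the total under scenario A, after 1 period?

Numbering the groups 1..5 from youngest to oldest:
— Period 1 —
Births: 4700 × 0.323 = 1518
Group 2: 7200 × 0.952 = 6854
Group 3: 5300 × 0.957 = 5072
Group 4: 4700 × 0.938 = 4409
Group 5: 4100 × 0.947 + 3650 × 0.426 = 3883 + 1555 = 5438
Population now: 0–9=1518, 10–19=6854, 20–29=5072, 30–39=4409, 40+=5438
Scenario A total after 1 period: 23291
Scenario B projection —
— Period 1 —
Births: 4700 × 0.373 = 1753
Group 2: 7200 × 0.952 = 6854
Group 3: 5300 × 0.957 = 5072
Group 4: 4700 × 0.938 = 4409
Group 5: 4100 × 0.947 + 3650 × 0.426 = 3883 + 1555 = 5438
Population now: 0–9=1753, 10–19=6854, 20–29=5072, 30–39=4409, 40+=5438
Scenario B total after 1 period: 23526
Difference B − A = 23526 − 23291 = 235

235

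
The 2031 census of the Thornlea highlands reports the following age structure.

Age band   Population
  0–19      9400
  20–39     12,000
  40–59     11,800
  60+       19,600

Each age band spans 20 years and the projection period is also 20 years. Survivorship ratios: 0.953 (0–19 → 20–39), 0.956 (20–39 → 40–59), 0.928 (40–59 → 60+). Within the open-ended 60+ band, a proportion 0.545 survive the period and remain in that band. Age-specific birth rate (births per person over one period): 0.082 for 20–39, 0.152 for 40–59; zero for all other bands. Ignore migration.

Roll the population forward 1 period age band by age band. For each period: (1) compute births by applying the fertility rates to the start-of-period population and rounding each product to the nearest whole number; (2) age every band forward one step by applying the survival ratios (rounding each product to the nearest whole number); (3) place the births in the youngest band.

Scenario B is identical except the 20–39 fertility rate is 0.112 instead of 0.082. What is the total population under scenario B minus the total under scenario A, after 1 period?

360

After projecting period 1:
Births: 12000 * 0.082 = 984, 11800 * 0.152 = 1794 — total 2778
20–39: 9400 * 0.953 = 8958
40–59: 12000 * 0.956 = 11472
60+: 11800 * 0.928 + 19600 * 0.545 = 10950 + 10682 = 21632
Population now: 0–19=2778, 20–39=8958, 40–59=11472, 60+=21632
Scenario A total after 1 period: 44840
Scenario B projection —
After projecting period 1:
Births: 12000 * 0.112 = 1344, 11800 * 0.152 = 1794 — total 3138
20–39: 9400 * 0.953 = 8958
40–59: 12000 * 0.956 = 11472
60+: 11800 * 0.928 + 19600 * 0.545 = 10950 + 10682 = 21632
Population now: 0–19=3138, 20–39=8958, 40–59=11472, 60+=21632
Scenario B total after 1 period: 45200
Difference B − A = 45200 − 44840 = 360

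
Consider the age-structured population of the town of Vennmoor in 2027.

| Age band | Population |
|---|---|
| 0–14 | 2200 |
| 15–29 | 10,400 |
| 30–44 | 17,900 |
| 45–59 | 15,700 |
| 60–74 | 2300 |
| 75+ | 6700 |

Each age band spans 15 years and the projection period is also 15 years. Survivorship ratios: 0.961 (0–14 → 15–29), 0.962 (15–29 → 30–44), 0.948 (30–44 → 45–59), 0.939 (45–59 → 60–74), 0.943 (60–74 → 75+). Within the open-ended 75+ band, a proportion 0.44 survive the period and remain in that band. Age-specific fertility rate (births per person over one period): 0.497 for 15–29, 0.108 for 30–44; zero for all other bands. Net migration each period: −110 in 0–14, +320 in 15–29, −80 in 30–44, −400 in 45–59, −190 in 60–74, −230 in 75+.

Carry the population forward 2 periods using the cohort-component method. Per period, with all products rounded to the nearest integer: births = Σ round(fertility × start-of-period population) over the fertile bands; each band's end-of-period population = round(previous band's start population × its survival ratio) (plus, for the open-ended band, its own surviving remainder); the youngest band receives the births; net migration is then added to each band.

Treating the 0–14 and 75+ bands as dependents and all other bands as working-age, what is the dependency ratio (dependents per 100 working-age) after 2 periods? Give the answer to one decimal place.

(Bands numbered youngest = 1 to oldest = 6.)
[period 1]
Births: 10400 × 0.497 = 5169, 17900 × 0.108 = 1933 — total 7102
Band 2: 2200 × 0.961 = 2114
Band 3: 10400 × 0.962 = 10005
Band 4: 17900 × 0.948 = 16969
Band 5: 15700 × 0.939 = 14742
Band 6: 2300 × 0.943 + 6700 × 0.44 = 2169 + 2948 = 5117
Net migration: Band 1 − 110 → 6992; Band 2 + 320 → 2434; Band 3 − 80 → 9925; Band 4 − 400 → 16569; Band 5 − 190 → 14552; Band 6 − 230 → 4887
End of period: [6992, 2434, 9925, 16569, 14552, 4887]
[period 2]
Births: 2434 × 0.497 = 1210, 9925 × 0.108 = 1072 — total 2282
Band 2: 6992 × 0.961 = 6719
Band 3: 2434 × 0.962 = 2342
Band 4: 9925 × 0.948 = 9409
Band 5: 16569 × 0.939 = 15558
Band 6: 14552 × 0.943 + 4887 × 0.44 = 13723 + 2150 = 15873
Net migration: Band 1 − 110 → 2172; Band 2 + 320 → 7039; Band 3 − 80 → 2262; Band 4 − 400 → 9009; Band 5 − 190 → 15368; Band 6 − 230 → 15643
End of period: [2172, 7039, 2262, 9009, 15368, 15643]
Dependents (band 0–14 + band 75+) = 2172 + 15643 = 17815; working-age = 33678; ratio = 17815/33678 × 100 = 52.9

52.9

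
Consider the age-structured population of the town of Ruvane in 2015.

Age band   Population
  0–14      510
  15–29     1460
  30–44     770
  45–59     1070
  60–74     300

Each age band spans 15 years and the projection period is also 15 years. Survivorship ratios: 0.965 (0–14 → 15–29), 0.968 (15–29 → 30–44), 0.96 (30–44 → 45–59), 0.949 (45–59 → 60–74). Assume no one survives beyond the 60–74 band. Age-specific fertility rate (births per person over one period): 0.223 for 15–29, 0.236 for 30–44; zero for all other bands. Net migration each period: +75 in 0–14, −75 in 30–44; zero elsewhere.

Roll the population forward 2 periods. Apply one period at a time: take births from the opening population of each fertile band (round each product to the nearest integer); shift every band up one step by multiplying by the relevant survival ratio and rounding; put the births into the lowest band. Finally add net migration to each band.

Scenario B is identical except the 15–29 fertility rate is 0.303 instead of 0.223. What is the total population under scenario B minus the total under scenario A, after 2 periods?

151

Call the groups 1 to 5, youngest first.
[period 1]
Births: 1460 × 0.223 = 326, 770 × 0.236 = 182 — total 508
Group 2: 510 × 0.965 = 492
Group 3: 1460 × 0.968 = 1413
Group 4: 770 × 0.96 = 739
Group 5: 1070 × 0.949 = 1015
Net migration: Group 1 + 75 → 583; Group 3 − 75 → 1338
Population now: 0–14=583, 15–29=492, 30–44=1338, 45–59=739, 60–74=1015
[period 2]
Births: 492 × 0.223 = 110, 1338 × 0.236 = 316 — total 426
Group 2: 583 × 0.965 = 563
Group 3: 492 × 0.968 = 476
Group 4: 1338 × 0.96 = 1284
Group 5: 739 × 0.949 = 701
Net migration: Group 1 + 75 → 501; Group 3 − 75 → 401
Population now: 0–14=501, 15–29=563, 30–44=401, 45–59=1284, 60–74=701
Scenario A total after 2 periods: 3450
Scenario B projection —
[period 1]
Births: 1460 × 0.303 = 442, 770 × 0.236 = 182 — total 624
Group 2: 510 × 0.965 = 492
Group 3: 1460 × 0.968 = 1413
Group 4: 770 × 0.96 = 739
Group 5: 1070 × 0.949 = 1015
Net migration: Group 1 + 75 → 699; Group 3 − 75 → 1338
Population now: 0–14=699, 15–29=492, 30–44=1338, 45–59=739, 60–74=1015
[period 2]
Births: 492 × 0.303 = 149, 1338 × 0.236 = 316 — total 465
Group 2: 699 × 0.965 = 675
Group 3: 492 × 0.968 = 476
Group 4: 1338 × 0.96 = 1284
Group 5: 739 × 0.949 = 701
Net migration: Group 1 + 75 → 540; Group 3 − 75 → 401
Population now: 0–14=540, 15–29=675, 30–44=401, 45–59=1284, 60–74=701
Scenario B total after 2 periods: 3601
Difference B − A = 3601 − 3450 = 151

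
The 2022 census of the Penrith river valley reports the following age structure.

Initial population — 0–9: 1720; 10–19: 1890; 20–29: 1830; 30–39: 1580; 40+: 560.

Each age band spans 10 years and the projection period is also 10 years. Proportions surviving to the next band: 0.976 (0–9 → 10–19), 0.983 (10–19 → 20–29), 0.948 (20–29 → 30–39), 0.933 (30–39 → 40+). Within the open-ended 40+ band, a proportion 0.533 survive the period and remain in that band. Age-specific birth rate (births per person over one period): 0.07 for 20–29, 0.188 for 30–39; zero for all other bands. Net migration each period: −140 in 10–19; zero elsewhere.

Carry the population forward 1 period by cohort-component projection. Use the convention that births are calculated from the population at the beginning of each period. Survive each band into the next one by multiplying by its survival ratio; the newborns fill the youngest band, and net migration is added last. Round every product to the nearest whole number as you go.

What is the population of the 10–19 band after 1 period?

Let band 1 be 0–9 through band 5 = 40+.
[period 1]
Births: 1830 × 0.07 = 128 ; 1580 × 0.188 = 297 → 425
Band 2: 1720 × 0.976 = 1679
Band 3: 1890 × 0.983 = 1858
Band 4: 1830 × 0.948 = 1735
Band 5: 1580 × 0.933 + 560 × 0.533 = 1474 + 298 = 1772
Net migration: Band 2 − 140 → 1539
End of period: [425, 1539, 1858, 1735, 1772]

1539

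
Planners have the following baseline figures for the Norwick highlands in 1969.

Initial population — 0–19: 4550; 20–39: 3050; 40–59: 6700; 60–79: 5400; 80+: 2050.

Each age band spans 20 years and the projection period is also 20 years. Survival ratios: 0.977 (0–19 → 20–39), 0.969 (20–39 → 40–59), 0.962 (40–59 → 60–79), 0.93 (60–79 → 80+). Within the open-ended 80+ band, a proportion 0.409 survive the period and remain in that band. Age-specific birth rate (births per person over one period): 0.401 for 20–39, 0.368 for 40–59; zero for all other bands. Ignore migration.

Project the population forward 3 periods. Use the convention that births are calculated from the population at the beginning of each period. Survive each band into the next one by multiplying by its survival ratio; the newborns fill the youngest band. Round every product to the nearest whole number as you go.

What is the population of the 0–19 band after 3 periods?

3030

— Period 1 —
Births: 3050 × 0.401 = 1223, 6700 × 0.368 = 2466 ⇒ total 3689
20–39: 4550 × 0.977 = 4445
40–59: 3050 × 0.969 = 2955
60–79: 6700 × 0.962 = 6445
80+: 5400 × 0.93 + 2050 × 0.409 = 5022 + 838 = 5860
→ [3689, 4445, 2955, 6445, 5860]
— Period 2 —
Births: 4445 × 0.401 = 1782, 2955 × 0.368 = 1087 ⇒ total 2869
20–39: 3689 × 0.977 = 3604
40–59: 4445 × 0.969 = 4307
60–79: 2955 × 0.962 = 2843
80+: 6445 × 0.93 + 5860 × 0.409 = 5994 + 2397 = 8391
→ [2869, 3604, 4307, 2843, 8391]
— Period 3 —
Births: 3604 × 0.401 = 1445, 4307 × 0.368 = 1585 ⇒ total 3030
20–39: 2869 × 0.977 = 2803
40–59: 3604 × 0.969 = 3492
60–79: 4307 × 0.962 = 4143
80+: 2843 × 0.93 + 8391 × 0.409 = 2644 + 3432 = 6076
→ [3030, 2803, 3492, 4143, 6076]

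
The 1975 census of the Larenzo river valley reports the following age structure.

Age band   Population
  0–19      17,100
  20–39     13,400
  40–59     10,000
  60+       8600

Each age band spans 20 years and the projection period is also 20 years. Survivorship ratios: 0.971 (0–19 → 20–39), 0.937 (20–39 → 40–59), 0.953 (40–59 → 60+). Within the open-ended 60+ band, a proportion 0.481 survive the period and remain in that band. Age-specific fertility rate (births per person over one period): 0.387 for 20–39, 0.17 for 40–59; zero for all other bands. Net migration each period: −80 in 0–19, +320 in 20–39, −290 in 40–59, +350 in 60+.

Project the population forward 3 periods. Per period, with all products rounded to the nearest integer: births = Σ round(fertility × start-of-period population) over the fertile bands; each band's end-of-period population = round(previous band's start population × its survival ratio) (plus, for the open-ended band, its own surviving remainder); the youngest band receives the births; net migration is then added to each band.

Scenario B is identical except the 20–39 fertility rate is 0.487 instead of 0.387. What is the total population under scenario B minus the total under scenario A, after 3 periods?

Period 1.
Births: 13400 × 0.387 = 5186, 10000 × 0.17 = 1700 ⇒ total 6886
20–39: 17100 × 0.971 = 16604
40–59: 13400 × 0.937 = 12556
60+: 10000 × 0.953 + 8600 × 0.481 = 9530 + 4137 = 13667
Net migration: 0–19 − 80 → 6806; 20–39 + 320 → 16924; 40–59 − 290 → 12266; 60+ + 350 → 14017
→ [6806, 16924, 12266, 14017]
Period 2.
Births: 16924 × 0.387 = 6550, 12266 × 0.17 = 2085 ⇒ total 8635
20–39: 6806 × 0.971 = 6609
40–59: 16924 × 0.937 = 15858
60+: 12266 × 0.953 + 14017 × 0.481 = 11689 + 6742 = 18431
Net migration: 0–19 − 80 → 8555; 20–39 + 320 → 6929; 40–59 − 290 → 15568; 60+ + 350 → 18781
→ [8555, 6929, 15568, 18781]
Period 3.
Births: 6929 × 0.387 = 2682, 15568 × 0.17 = 2647 ⇒ total 5329
20–39: 8555 × 0.971 = 8307
40–59: 6929 × 0.937 = 6492
60+: 15568 × 0.953 + 18781 × 0.481 = 14836 + 9034 = 23870
Net migration: 0–19 − 80 → 5249; 20–39 + 320 → 8627; 40–59 − 290 → 6202; 60+ + 350 → 24220
→ [5249, 8627, 6202, 24220]
Scenario A total after 3 periods: 44298
Scenario B projection —
Period 1.
Births: 13400 × 0.487 = 6526, 10000 × 0.17 = 1700 ⇒ total 8226
20–39: 17100 × 0.971 = 16604
40–59: 13400 × 0.937 = 12556
60+: 10000 × 0.953 + 8600 × 0.481 = 9530 + 4137 = 13667
Net migration: 0–19 − 80 → 8146; 20–39 + 320 → 16924; 40–59 − 290 → 12266; 60+ + 350 → 14017
→ [8146, 16924, 12266, 14017]
Period 2.
Births: 16924 × 0.487 = 8242, 12266 × 0.17 = 2085 ⇒ total 10327
20–39: 8146 × 0.971 = 7910
40–59: 16924 × 0.937 = 15858
60+: 12266 × 0.953 + 14017 × 0.481 = 11689 + 6742 = 18431
Net migration: 0–19 − 80 → 10247; 20–39 + 320 → 8230; 40–59 − 290 → 15568; 60+ + 350 → 18781
→ [10247, 8230, 15568, 18781]
Period 3.
Births: 8230 × 0.487 = 4008, 15568 × 0.17 = 2647 ⇒ total 6655
20–39: 10247 × 0.971 = 9950
40–59: 8230 × 0.937 = 7712
60+: 15568 × 0.953 + 18781 × 0.481 = 14836 + 9034 = 23870
Net migration: 0–19 − 80 → 6575; 20–39 + 320 → 10270; 40–59 − 290 → 7422; 60+ + 350 → 24220
→ [6575, 10270, 7422, 24220]
Scenario B total after 3 periods: 48487
Difference B − A = 48487 − 44298 = 4189

4189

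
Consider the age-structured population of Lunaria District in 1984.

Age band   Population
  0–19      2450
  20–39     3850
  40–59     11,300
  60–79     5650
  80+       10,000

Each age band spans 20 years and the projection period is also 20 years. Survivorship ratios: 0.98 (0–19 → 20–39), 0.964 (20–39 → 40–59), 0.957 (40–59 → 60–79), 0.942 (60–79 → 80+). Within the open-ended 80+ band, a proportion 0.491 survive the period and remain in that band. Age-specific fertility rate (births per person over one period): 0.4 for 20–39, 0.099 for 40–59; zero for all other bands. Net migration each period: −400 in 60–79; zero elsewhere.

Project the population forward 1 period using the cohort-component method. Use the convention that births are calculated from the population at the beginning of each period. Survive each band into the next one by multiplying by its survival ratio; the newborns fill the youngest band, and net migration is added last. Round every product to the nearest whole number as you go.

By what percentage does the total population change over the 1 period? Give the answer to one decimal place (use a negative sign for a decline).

-11.5

(Bands numbered youngest = 1 to oldest = 5.)
After projecting period 1:
Births: 3850 × 0.4 = 1540 ; 11300 × 0.099 = 1119 → total 2659
Band 2: 2450 × 0.98 = 2401
Band 3: 3850 × 0.964 = 3711
Band 4: 11300 × 0.957 = 10814
Band 5: 5650 × 0.942 + 10000 × 0.491 = 5322 + 4910 = 10232
Net migration: Band 4 − 400 → 10414
→ [2659, 2401, 3711, 10414, 10232]
Total: 33250 → 29417; change = -3833; percentage change = -11.5%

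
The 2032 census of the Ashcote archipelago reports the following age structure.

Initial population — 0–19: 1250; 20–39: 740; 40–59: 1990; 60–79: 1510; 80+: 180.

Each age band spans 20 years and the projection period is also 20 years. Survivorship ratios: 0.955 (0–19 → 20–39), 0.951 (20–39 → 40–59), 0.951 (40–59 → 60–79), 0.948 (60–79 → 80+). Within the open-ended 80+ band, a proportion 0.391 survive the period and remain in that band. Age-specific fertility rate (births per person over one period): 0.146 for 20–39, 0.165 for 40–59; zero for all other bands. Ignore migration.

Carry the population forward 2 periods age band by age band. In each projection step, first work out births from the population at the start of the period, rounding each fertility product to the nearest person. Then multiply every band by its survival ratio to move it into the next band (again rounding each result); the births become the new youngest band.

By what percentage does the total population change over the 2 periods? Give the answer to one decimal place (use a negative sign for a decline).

Call the groups 1 to 5, youngest first.
[period 1]
Births: 740 × 0.146 = 108 ; 1990 × 0.165 = 328 → 436
Group 2: 1250 × 0.955 = 1194
Group 3: 740 × 0.951 = 704
Group 4: 1990 × 0.951 = 1892
Group 5: 1510 × 0.948 + 180 × 0.391 = 1431 + 70 = 1501
→ [436, 1194, 704, 1892, 1501]
[period 2]
Births: 1194 × 0.146 = 174 ; 704 × 0.165 = 116 → 290
Group 2: 436 × 0.955 = 416
Group 3: 1194 × 0.951 = 1135
Group 4: 704 × 0.951 = 670
Group 5: 1892 × 0.948 + 1501 × 0.391 = 1794 + 587 = 2381
→ [290, 416, 1135, 670, 2381]
Total: 5670 → 4892; change = -778; percentage change = -13.7%

-13.7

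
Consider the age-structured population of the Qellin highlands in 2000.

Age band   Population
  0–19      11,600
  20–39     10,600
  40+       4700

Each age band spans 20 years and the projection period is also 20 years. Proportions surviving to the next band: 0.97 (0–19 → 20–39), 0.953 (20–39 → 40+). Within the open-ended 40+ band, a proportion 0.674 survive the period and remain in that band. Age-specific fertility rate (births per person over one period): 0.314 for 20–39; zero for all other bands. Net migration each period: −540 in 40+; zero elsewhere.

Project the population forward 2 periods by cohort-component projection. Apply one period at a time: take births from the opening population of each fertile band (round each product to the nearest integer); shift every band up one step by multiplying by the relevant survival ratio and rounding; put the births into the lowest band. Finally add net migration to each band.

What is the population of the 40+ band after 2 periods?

18763

Call the bands 1 to 3, youngest first.
Period 1:
Births: 10600 × 0.314 = 3328
Band 2: 11600 × 0.97 = 11252
Band 3: 10600 × 0.953 + 4700 × 0.674 = 10102 + 3168 = 13270
Net migration: Band 3 − 540 → 12730
Population now: 0–19=3328, 20–39=11252, 40+=12730
Period 2:
Births: 11252 × 0.314 = 3533
Band 2: 3328 × 0.97 = 3228
Band 3: 11252 × 0.953 + 12730 × 0.674 = 10723 + 8580 = 19303
Net migration: Band 3 − 540 → 18763
Population now: 0–19=3533, 20–39=3228, 40+=18763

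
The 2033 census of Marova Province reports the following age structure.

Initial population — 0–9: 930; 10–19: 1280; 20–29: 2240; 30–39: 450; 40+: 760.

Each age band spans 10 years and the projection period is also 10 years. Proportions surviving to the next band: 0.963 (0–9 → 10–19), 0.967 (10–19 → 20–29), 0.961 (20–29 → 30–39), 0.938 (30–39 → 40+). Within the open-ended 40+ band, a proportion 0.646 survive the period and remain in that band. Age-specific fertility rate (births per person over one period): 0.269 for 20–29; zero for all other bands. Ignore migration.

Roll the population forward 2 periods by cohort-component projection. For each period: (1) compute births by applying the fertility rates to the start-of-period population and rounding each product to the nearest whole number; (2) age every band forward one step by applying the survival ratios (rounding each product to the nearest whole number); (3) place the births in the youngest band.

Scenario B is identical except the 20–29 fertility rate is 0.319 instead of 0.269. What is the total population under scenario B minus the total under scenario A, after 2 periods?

170

Numbering the groups 1..5 from youngest to oldest:
Period 1.
Births: 2240 × 0.269 = 603
Group 2: 930 × 0.963 = 896
Group 3: 1280 × 0.967 = 1238
Group 4: 2240 × 0.961 = 2153
Group 5: 450 × 0.938 + 760 × 0.646 = 422 + 491 = 913
Giving 603 / 896 / 1238 / 2153 / 913.
Period 2.
Births: 1238 × 0.269 = 333
Group 2: 603 × 0.963 = 581
Group 3: 896 × 0.967 = 866
Group 4: 1238 × 0.961 = 1190
Group 5: 2153 × 0.938 + 913 × 0.646 = 2020 + 590 = 2610
Giving 333 / 581 / 866 / 1190 / 2610.
Scenario A total after 2 periods: 5580
Scenario B projection —
Period 1.
Births: 2240 × 0.319 = 715
Group 2: 930 × 0.963 = 896
Group 3: 1280 × 0.967 = 1238
Group 4: 2240 × 0.961 = 2153
Group 5: 450 × 0.938 + 760 × 0.646 = 422 + 491 = 913
Giving 715 / 896 / 1238 / 2153 / 913.
Period 2.
Births: 1238 × 0.319 = 395
Group 2: 715 × 0.963 = 689
Group 3: 896 × 0.967 = 866
Group 4: 1238 × 0.961 = 1190
Group 5: 2153 × 0.938 + 913 × 0.646 = 2020 + 590 = 2610
Giving 395 / 689 / 866 / 1190 / 2610.
Scenario B total after 2 periods: 5750
Difference B − A = 5750 − 5580 = 170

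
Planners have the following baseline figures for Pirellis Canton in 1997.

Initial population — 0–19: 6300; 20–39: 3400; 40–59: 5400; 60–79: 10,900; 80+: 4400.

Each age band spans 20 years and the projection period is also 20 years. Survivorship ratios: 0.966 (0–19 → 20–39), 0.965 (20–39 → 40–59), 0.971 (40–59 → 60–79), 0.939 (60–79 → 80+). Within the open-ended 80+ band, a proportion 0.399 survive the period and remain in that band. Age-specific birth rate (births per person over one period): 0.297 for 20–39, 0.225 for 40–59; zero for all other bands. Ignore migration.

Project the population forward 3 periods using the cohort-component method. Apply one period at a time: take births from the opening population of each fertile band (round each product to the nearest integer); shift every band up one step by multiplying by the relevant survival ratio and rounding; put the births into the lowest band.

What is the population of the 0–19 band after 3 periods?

Numbering the bands 1..5 from youngest to oldest:
After projecting period 1:
Births: 3400 × 0.297 = 1010 ; 5400 × 0.225 = 1215 ⇒ total 2225
Band 2: 6300 × 0.966 = 6086
Band 3: 3400 × 0.965 = 3281
Band 4: 5400 × 0.971 = 5243
Band 5: 10900 × 0.939 + 4400 × 0.399 = 10235 + 1756 = 11991
End of period: [2225, 6086, 3281, 5243, 11991]
After projecting period 2:
Births: 6086 × 0.297 = 1808 ; 3281 × 0.225 = 738 ⇒ total 2546
Band 2: 2225 × 0.966 = 2149
Band 3: 6086 × 0.965 = 5873
Band 4: 3281 × 0.971 = 3186
Band 5: 5243 × 0.939 + 11991 × 0.399 = 4923 + 4784 = 9707
End of period: [2546, 2149, 5873, 3186, 9707]
After projecting period 3:
Births: 2149 × 0.297 = 638 ; 5873 × 0.225 = 1321 ⇒ total 1959
Band 2: 2546 × 0.966 = 2459
Band 3: 2149 × 0.965 = 2074
Band 4: 5873 × 0.971 = 5703
Band 5: 3186 × 0.939 + 9707 × 0.399 = 2992 + 3873 = 6865
End of period: [1959, 2459, 2074, 5703, 6865]

1959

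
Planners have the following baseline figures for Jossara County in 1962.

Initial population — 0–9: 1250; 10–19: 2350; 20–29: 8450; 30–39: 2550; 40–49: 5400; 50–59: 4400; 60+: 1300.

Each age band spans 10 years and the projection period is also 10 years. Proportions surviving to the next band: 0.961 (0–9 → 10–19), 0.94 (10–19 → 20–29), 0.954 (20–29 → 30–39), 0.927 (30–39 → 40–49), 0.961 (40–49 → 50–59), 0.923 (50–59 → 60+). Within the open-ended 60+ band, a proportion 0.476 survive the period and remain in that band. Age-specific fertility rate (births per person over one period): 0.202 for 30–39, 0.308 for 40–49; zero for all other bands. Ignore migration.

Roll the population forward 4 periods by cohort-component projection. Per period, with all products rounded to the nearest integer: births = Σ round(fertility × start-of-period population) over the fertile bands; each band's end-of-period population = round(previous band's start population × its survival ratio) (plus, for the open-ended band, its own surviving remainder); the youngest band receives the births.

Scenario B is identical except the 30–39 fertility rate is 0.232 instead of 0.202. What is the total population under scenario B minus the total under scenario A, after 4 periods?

Call the bands 1 to 7, youngest first.
Period 1.
Births: 2550 * 0.202 = 515  |  5400 * 0.308 = 1663 ⇒ total 2178
Band 2: 1250 * 0.961 = 1201
Band 3: 2350 * 0.94 = 2209
Band 4: 8450 * 0.954 = 8061
Band 5: 2550 * 0.927 = 2364
Band 6: 5400 * 0.961 = 5189
Band 7: 4400 * 0.923 + 1300 * 0.476 = 4061 + 619 = 4680
→ [2178, 1201, 2209, 8061, 2364, 5189, 4680]
Period 2.
Births: 8061 * 0.202 = 1628  |  2364 * 0.308 = 728 ⇒ total 2356
Band 2: 2178 * 0.961 = 2093
Band 3: 1201 * 0.94 = 1129
Band 4: 2209 * 0.954 = 2107
Band 5: 8061 * 0.927 = 7473
Band 6: 2364 * 0.961 = 2272
Band 7: 5189 * 0.923 + 4680 * 0.476 = 4789 + 2228 = 7017
→ [2356, 2093, 1129, 2107, 7473, 2272, 7017]
Period 3.
Births: 2107 * 0.202 = 426  |  7473 * 0.308 = 2302 ⇒ total 2728
Band 2: 2356 * 0.961 = 2264
Band 3: 2093 * 0.94 = 1967
Band 4: 1129 * 0.954 = 1077
Band 5: 2107 * 0.927 = 1953
Band 6: 7473 * 0.961 = 7182
Band 7: 2272 * 0.923 + 7017 * 0.476 = 2097 + 3340 = 5437
→ [2728, 2264, 1967, 1077, 1953, 7182, 5437]
Period 4.
Births: 1077 * 0.202 = 218  |  1953 * 0.308 = 602 ⇒ total 820
Band 2: 2728 * 0.961 = 2622
Band 3: 2264 * 0.94 = 2128
Band 4: 1967 * 0.954 = 1877
Band 5: 1077 * 0.927 = 998
Band 6: 1953 * 0.961 = 1877
Band 7: 7182 * 0.923 + 5437 * 0.476 = 6629 + 2588 = 9217
→ [820, 2622, 2128, 1877, 998, 1877, 9217]
Scenario A total after 4 periods: 19539
Scenario B projection —
Period 1.
Births: 2550 * 0.232 = 592  |  5400 * 0.308 = 1663 ⇒ total 2255
Band 2: 1250 * 0.961 = 1201
Band 3: 2350 * 0.94 = 2209
Band 4: 8450 * 0.954 = 8061
Band 5: 2550 * 0.927 = 2364
Band 6: 5400 * 0.961 = 5189
Band 7: 4400 * 0.923 + 1300 * 0.476 = 4061 + 619 = 4680
→ [2255, 1201, 2209, 8061, 2364, 5189, 4680]
Period 2.
Births: 8061 * 0.232 = 1870  |  2364 * 0.308 = 728 ⇒ total 2598
Band 2: 2255 * 0.961 = 2167
Band 3: 1201 * 0.94 = 1129
Band 4: 2209 * 0.954 = 2107
Band 5: 8061 * 0.927 = 7473
Band 6: 2364 * 0.961 = 2272
Band 7: 5189 * 0.923 + 4680 * 0.476 = 4789 + 2228 = 7017
→ [2598, 2167, 1129, 2107, 7473, 2272, 7017]
Period 3.
Births: 2107 * 0.232 = 489  |  7473 * 0.308 = 2302 ⇒ total 2791
Band 2: 2598 * 0.961 = 2497
Band 3: 2167 * 0.94 = 2037
Band 4: 1129 * 0.954 = 1077
Band 5: 2107 * 0.927 = 1953
Band 6: 7473 * 0.961 = 7182
Band 7: 2272 * 0.923 + 7017 * 0.476 = 2097 + 3340 = 5437
→ [2791, 2497, 2037, 1077, 1953, 7182, 5437]
Period 4.
Births: 1077 * 0.232 = 250  |  1953 * 0.308 = 602 ⇒ total 852
Band 2: 2791 * 0.961 = 2682
Band 3: 2497 * 0.94 = 2347
Band 4: 2037 * 0.954 = 1943
Band 5: 1077 * 0.927 = 998
Band 6: 1953 * 0.961 = 1877
Band 7: 7182 * 0.923 + 5437 * 0.476 = 6629 + 2588 = 9217
→ [852, 2682, 2347, 1943, 998, 1877, 9217]
Scenario B total after 4 periods: 19916
Difference B − A = 19916 − 19539 = 377

377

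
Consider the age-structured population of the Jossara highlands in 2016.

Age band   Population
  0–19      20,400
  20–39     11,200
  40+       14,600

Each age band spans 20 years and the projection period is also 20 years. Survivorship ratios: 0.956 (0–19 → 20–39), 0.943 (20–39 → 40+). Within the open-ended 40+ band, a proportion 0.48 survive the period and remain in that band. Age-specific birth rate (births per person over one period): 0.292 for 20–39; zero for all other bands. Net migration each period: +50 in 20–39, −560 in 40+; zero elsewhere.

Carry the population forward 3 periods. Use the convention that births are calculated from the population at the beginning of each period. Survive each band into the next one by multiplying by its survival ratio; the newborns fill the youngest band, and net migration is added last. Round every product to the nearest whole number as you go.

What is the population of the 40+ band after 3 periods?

14936

Period 1:
Births: 11200 × 0.292 = 3270
20–39: 20400 × 0.956 = 19502
40+: 11200 × 0.943 + 14600 × 0.48 = 10562 + 7008 = 17570
Net migration: 20–39 + 50 → 19552; 40+ − 560 → 17010
→ [3270, 19552, 17010]
Period 2:
Births: 19552 × 0.292 = 5709
20–39: 3270 × 0.956 = 3126
40+: 19552 × 0.943 + 17010 × 0.48 = 18438 + 8165 = 26603
Net migration: 20–39 + 50 → 3176; 40+ − 560 → 26043
→ [5709, 3176, 26043]
Period 3:
Births: 3176 × 0.292 = 927
20–39: 5709 × 0.956 = 5458
40+: 3176 × 0.943 + 26043 × 0.48 = 2995 + 12501 = 15496
Net migration: 20–39 + 50 → 5508; 40+ − 560 → 14936
→ [927, 5508, 14936]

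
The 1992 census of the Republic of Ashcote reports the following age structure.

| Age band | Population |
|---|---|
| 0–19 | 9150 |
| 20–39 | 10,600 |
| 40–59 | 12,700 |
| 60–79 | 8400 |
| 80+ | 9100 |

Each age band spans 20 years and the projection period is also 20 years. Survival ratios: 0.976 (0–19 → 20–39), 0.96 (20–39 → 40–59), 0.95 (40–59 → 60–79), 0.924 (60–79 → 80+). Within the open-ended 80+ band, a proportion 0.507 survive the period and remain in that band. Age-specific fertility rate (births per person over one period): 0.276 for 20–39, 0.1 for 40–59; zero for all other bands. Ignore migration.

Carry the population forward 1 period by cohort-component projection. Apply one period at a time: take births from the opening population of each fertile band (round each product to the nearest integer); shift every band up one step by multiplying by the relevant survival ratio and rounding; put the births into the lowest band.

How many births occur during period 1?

Period 1:
Births: 10600 * 0.276 = 2926, 12700 * 0.1 = 1270 — total 4196
20–39: 9150 * 0.976 = 8930
40–59: 10600 * 0.96 = 10176
60–79: 12700 * 0.95 = 12065
80+: 8400 * 0.924 + 9100 * 0.507 = 7762 + 4614 = 12376
Population now: 0–19=4196, 20–39=8930, 40–59=10176, 60–79=12065, 80+=12376

4196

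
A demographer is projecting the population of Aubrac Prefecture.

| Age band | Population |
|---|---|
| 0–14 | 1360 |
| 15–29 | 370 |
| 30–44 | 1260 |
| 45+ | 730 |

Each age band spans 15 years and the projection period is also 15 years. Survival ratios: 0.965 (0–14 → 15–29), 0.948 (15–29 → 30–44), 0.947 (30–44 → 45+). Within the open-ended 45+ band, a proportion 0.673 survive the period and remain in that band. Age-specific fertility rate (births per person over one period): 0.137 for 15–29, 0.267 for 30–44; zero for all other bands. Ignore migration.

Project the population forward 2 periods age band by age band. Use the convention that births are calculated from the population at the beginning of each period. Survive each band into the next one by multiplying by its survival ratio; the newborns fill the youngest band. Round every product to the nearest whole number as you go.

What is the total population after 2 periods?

3356

After projecting period 1:
Births: 370 * 0.137 = 51, 1260 * 0.267 = 336 ⇒ total 387
15–29: 1360 * 0.965 = 1312
30–44: 370 * 0.948 = 351
45+: 1260 * 0.947 + 730 * 0.673 = 1193 + 491 = 1684
→ [387, 1312, 351, 1684]
After projecting period 2:
Births: 1312 * 0.137 = 180, 351 * 0.267 = 94 ⇒ total 274
15–29: 387 * 0.965 = 373
30–44: 1312 * 0.948 = 1244
45+: 351 * 0.947 + 1684 * 0.673 = 332 + 1133 = 1465
→ [274, 373, 1244, 1465]
Total after period 2: 274 + 373 + 1244 + 1465 = 3356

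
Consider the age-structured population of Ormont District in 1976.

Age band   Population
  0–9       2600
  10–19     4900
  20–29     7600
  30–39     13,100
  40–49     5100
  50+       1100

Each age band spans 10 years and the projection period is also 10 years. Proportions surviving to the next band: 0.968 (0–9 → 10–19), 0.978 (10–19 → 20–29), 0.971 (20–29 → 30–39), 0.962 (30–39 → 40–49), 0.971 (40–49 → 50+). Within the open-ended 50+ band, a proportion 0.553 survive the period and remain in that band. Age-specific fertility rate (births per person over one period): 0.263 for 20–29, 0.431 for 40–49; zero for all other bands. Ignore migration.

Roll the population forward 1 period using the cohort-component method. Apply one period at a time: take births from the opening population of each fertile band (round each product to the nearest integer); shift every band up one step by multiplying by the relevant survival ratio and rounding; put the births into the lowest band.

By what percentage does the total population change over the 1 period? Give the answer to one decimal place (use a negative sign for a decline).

Call the groups 1 to 6, youngest first.
Period 1.
Births: 7600 × 0.263 = 1999 ; 5100 × 0.431 = 2198 ⇒ total 4197
Group 2: 2600 × 0.968 = 2517
Group 3: 4900 × 0.978 = 4792
Group 4: 7600 × 0.971 = 7380
Group 5: 13100 × 0.962 = 12602
Group 6: 5100 × 0.971 + 1100 × 0.553 = 4952 + 608 = 5560
→ [4197, 2517, 4792, 7380, 12602, 5560]
Total: 34400 → 37048; change = 2648; percentage change = 7.7%

7.7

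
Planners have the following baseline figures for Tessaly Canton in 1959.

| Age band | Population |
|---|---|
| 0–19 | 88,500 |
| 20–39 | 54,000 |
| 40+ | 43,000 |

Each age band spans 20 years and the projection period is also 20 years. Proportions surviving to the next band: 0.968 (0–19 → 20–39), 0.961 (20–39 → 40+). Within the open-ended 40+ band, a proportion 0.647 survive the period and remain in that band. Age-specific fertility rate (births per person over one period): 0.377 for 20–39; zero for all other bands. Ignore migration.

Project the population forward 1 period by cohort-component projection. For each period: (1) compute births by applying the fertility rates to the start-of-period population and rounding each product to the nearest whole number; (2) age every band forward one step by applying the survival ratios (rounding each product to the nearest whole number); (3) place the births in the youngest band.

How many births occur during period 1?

20358

— Period 1 —
Births: 54000 × 0.377 = 20358
20–39: 88500 × 0.968 = 85668
40+: 54000 × 0.961 + 43000 × 0.647 = 51894 + 27821 = 79715
End of period: [20358, 85668, 79715]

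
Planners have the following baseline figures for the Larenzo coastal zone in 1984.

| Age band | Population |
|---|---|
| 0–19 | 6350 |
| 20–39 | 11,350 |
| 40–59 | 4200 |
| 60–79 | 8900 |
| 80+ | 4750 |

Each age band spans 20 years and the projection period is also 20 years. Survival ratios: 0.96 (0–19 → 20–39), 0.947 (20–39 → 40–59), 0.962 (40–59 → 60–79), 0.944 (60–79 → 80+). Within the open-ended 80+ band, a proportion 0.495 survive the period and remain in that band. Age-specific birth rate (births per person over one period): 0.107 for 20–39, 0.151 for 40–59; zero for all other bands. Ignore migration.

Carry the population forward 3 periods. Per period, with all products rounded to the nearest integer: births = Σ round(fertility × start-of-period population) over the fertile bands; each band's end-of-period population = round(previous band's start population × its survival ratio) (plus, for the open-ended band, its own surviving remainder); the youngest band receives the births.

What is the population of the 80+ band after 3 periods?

Let band 1 be 0–19 through band 5 = 80+.
— Period 1 —
Births: 11350 * 0.107 = 1214  |  4200 * 0.151 = 634 — total 1848
Band 2: 6350 * 0.96 = 6096
Band 3: 11350 * 0.947 = 10748
Band 4: 4200 * 0.962 = 4040
Band 5: 8900 * 0.944 + 4750 * 0.495 = 8402 + 2351 = 10753
Giving 1848 / 6096 / 10748 / 4040 / 10753.
— Period 2 —
Births: 6096 * 0.107 = 652  |  10748 * 0.151 = 1623 — total 2275
Band 2: 1848 * 0.96 = 1774
Band 3: 6096 * 0.947 = 5773
Band 4: 10748 * 0.962 = 10340
Band 5: 4040 * 0.944 + 10753 * 0.495 = 3814 + 5323 = 9137
Giving 2275 / 1774 / 5773 / 10340 / 9137.
— Period 3 —
Births: 1774 * 0.107 = 190  |  5773 * 0.151 = 872 — total 1062
Band 2: 2275 * 0.96 = 2184
Band 3: 1774 * 0.947 = 1680
Band 4: 5773 * 0.962 = 5554
Band 5: 10340 * 0.944 + 9137 * 0.495 = 9761 + 4523 = 14284
Giving 1062 / 2184 / 1680 / 5554 / 14284.

14284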